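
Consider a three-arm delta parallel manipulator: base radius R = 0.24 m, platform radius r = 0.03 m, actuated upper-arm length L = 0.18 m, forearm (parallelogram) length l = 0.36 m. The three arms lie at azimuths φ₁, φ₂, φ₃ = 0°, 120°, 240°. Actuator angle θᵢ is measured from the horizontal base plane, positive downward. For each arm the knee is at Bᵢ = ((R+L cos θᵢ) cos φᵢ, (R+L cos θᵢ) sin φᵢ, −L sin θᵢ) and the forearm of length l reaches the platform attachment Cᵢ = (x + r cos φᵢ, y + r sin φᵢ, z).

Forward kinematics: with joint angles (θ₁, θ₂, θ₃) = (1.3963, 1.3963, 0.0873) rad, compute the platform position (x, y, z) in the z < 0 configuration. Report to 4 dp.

arm 1 at φ=0.0°: ρ1 = 0.2413;  S1 = (0.2413, 0.0000, -0.1773)
φ2=120.0°: virtual centre (-0.1206, 0.2089, -0.1773), radius l
S3 = (0.3893·cos240.0°, 0.3893·sin240.0°, -0.0157) = (-0.1947, -0.3372, -0.0157)
eliminate P² terms by subtracting sphere 1 from 2 and 3
plane₁₂: -0.7238x+0.4179y+0.0000z = 0.0000
Cramer: x(z) = -0.0305+0.1584z;  y(z) = -0.0528+0.2744z
sphere 1 gives Az²+Bz+C=0 with A=1.1004, B=0.2395, C=-0.0215;  B²−4AC=0.1522;  roots -0.2861, 0.0685;  negative root z = -0.2861
x = -0.0758, y = -0.1313

(-0.0758, -0.1313, -0.2861)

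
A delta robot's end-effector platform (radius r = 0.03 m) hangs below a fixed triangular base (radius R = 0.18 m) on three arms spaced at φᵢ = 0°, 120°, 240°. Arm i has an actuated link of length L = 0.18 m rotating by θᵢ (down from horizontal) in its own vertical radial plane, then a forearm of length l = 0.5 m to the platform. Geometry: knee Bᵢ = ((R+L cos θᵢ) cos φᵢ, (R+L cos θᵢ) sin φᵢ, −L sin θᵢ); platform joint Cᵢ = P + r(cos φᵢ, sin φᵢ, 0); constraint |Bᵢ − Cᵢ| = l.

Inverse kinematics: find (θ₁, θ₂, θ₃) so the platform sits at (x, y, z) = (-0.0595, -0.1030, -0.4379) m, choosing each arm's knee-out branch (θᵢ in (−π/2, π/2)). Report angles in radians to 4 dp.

θ₁ = 0.6110, θ₂ = 0.6108, θ₃ = -0.0873

rotate P by −φ1: (-0.0595, -0.1030, -0.4379)
  A cos θ + B sin θ = C:  0.2095·cos θ + -0.4379·sin θ = -0.0796
  √(A²+B²)=0.4854;  θ1 = -1.1246+1.7355 ≈ 0.6110
arm 2 (φ=120.0°): x'=-0.0595, y'=0.1030
  A=0.2095, B=-0.4379, C=(l²−L²−A²−y'²−z²)/(2L)=-0.0796
  θ2 = atan2(B,A) + arccos(C/0.4854) = 0.6108
arm 3 (φ=240.0°): x'=0.1190, y'=0.0000
  A=0.0310, B=-0.4379, C=(l²−L²−A²−y'²−z²)/(2L)=0.0691
  γ=atan2(-0.4379,0.0310)=-1.5000;  ψ=arccos(0.1574)=1.4127;  θ3=γ+ψ≈-0.0873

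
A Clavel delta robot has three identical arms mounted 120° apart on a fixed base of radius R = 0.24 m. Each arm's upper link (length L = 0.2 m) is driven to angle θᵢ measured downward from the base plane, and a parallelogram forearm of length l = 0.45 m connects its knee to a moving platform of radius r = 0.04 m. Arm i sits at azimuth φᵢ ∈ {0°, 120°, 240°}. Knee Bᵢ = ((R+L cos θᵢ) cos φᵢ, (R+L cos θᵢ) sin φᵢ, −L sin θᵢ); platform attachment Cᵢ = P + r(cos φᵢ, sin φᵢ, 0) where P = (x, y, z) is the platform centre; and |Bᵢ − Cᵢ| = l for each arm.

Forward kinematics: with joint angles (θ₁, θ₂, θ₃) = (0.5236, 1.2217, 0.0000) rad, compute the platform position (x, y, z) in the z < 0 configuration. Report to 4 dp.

arm 1 at φ=0.0°: e+L cos θ1 = 0.3732;  O1 = (0.3732, 0.0000, -0.1000)
O2 = (0.2684·cos120.0°, 0.2684·sin120.0°, -0.1879) = (-0.1342, 0.2324, -0.1879)
arm 3 at φ=240.0°: e+L cos θ3 = 0.4000;  O3 = (-0.2000, -0.3464, 0.0000)
|O₂|²−|O₁|² = -0.0419;  |O₃|²−|O₁|² = 0.0107
linear system: -1.0148x+0.4649y = -0.0419−-0.1759z; -1.1464x+-0.6928y = 0.0107−0.2000z
Cramer: x(z) = 0.0195-0.0234z;  y(z) = -0.0477+0.3273z
into |P−O₁|² = l²: 1.1077z² + 0.1853z + -0.0651 = 0;  Δ = 0.3228;  z = -0.3401 or 0.1728 → z<0 root = -0.3401
x = 0.0274, y = -0.1590

(0.0274, -0.1590, -0.3401)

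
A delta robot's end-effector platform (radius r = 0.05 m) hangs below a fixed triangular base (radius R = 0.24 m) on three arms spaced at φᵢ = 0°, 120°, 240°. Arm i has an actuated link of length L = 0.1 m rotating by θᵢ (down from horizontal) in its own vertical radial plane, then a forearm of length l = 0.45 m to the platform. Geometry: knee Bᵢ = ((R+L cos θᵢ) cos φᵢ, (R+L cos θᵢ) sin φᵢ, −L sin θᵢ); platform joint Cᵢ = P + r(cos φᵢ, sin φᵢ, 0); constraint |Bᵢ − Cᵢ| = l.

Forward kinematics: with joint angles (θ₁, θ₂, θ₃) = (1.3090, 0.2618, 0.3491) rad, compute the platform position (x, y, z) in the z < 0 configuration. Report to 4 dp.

φ1=0.0°: virtual centre (0.2159, 0.0000, -0.0966), radius l
arm 2 at φ=120.0°: ρ2 = 0.2866;  S2 = (-0.1433, 0.2482, -0.0259)
S3 = (0.2840·cos240.0°, 0.2840·sin240.0°, -0.0342) = (-0.1420, -0.2459, -0.0342)
|S₂|²−|S₁|² = 0.0269;  |S₃|²−|S₁|² = 0.0259
linear system: -0.7184x+0.4964y = 0.0269−0.1414z; -0.7157x+-0.4918y = 0.0259−0.1248z
det = 0.7086;  x = -0.0368+0.1856z,  y = 0.0009+-0.0164z
into |P−S₁|² = l²: 1.0347z² + 0.0994z + -0.1293 = 0;  Δ = 0.5452;  z = -0.4048 or 0.3088 → z<0 root = -0.4048
x = -0.1119, y = 0.0075

(-0.1119, 0.0075, -0.4048)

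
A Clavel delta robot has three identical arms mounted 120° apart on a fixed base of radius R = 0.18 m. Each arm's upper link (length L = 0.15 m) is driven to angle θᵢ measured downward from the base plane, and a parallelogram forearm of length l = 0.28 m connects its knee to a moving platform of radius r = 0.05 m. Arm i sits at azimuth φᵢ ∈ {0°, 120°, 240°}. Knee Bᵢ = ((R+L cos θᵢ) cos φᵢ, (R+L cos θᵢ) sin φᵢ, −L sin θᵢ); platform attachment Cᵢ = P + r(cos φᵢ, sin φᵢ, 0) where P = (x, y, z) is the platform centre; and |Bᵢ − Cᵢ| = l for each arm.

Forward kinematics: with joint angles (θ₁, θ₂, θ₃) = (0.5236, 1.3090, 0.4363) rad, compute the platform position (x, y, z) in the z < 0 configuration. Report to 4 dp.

S1 = (0.2599·cos0.0°, 0.2599·sin0.0°, -0.0750) = (0.2599, 0.0000, -0.0750)
φ2=120.0°: virtual centre (-0.0844, 0.1462, -0.1449), radius l
φ3=240.0°: virtual centre (-0.1330, -0.2303, -0.0634), radius l
eliminate P² terms by subtracting sphere 1 from 2 and 3
plane₁₂: -0.6886x+0.2924y+-0.1398z = -0.0237
Cramer: x(z) = 0.0191-0.1053z;  y(z) = -0.0360+0.2300z
into |P−S₁|² = l²: 1.0640z² + 0.1842z + -0.0135 = 0;  Δ = 0.0913;  z = -0.2286 or 0.0555 → z<0 root = -0.2286
x = 0.0432, y = -0.0886

(0.0432, -0.0886, -0.2286)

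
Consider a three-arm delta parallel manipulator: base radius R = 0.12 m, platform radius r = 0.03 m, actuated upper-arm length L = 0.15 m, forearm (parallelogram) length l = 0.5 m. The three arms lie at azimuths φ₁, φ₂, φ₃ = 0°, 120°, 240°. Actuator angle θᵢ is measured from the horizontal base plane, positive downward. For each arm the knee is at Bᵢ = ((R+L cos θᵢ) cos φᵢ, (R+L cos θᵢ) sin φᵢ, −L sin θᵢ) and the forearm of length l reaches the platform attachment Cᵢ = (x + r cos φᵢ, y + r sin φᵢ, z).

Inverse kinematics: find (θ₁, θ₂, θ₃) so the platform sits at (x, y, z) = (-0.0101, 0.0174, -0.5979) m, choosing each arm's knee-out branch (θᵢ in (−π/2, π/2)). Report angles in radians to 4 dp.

θ₁ = 1.0471, θ₂ = 0.9596, θ₃ = 1.0468

arm 1 (φ=0.0°): x'=-0.0101, y'=0.0174
  e−x'=0.1001;  (l²−L²−(e−x')²−y'²−z²)/2L = -0.4677
  θ1 = atan2(B,A) + arccos(C/0.6062) = 1.0471
φ2=120.0° → target in arm frame (0.0201, 0.0000)
  A cos θ + B sin θ = C:  0.0699·cos θ + -0.5979·sin θ = -0.4496
  √(A²+B²)=0.6020;  θ2 = -1.4544+2.4141 ≈ 0.9596
rotate P by −φ3: (-0.0100, -0.0174, -0.5979)
  A=0.1000, B=-0.5979, C=(l²−L²−A²−y'²−z²)/(2L)=-0.4676
  θ3 = atan2(B,A) + arccos(C/0.6062) = 1.0468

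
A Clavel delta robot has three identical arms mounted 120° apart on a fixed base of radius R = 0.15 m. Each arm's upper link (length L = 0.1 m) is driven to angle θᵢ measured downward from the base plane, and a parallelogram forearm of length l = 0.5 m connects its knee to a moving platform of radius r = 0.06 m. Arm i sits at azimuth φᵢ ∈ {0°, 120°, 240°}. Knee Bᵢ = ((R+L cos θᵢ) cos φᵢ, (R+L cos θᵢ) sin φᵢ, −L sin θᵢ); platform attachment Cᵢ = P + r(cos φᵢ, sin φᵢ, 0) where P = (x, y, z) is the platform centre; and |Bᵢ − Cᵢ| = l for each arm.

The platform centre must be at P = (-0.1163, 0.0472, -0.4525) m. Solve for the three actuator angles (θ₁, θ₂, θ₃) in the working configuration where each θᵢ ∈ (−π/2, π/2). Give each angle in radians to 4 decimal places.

φ1=0.0° → target in arm frame (-0.1163, 0.0472)
  A=0.2063, B=-0.4525, C=(l²−L²−A²−y'²−z²)/(2L)=-0.0477
  γ=atan2(-0.4525,0.2063)=-1.1430;  ψ=arccos(-0.0960)=1.6669;  θ1=γ+ψ≈0.5239
rotate P by −φ2: (0.0990, 0.0771, -0.4525)
  A cos θ + B sin θ = C:  -0.0090·cos θ + -0.4525·sin θ = 0.1461
  √(A²+B²)=0.4526;  θ2 = -1.5907+1.2422 ≈ -0.3486
arm 3 (φ=240.0°): x'=0.0173, y'=-0.1243
  A cos θ + B sin θ = C:  0.0727·cos θ + -0.4525·sin θ = 0.0725
  √(A²+B²)=0.4583;  θ3 = -1.4114+1.4119 ≈ 0.0005

θ₁ = 0.5239, θ₂ = -0.3486, θ₃ = 0.0005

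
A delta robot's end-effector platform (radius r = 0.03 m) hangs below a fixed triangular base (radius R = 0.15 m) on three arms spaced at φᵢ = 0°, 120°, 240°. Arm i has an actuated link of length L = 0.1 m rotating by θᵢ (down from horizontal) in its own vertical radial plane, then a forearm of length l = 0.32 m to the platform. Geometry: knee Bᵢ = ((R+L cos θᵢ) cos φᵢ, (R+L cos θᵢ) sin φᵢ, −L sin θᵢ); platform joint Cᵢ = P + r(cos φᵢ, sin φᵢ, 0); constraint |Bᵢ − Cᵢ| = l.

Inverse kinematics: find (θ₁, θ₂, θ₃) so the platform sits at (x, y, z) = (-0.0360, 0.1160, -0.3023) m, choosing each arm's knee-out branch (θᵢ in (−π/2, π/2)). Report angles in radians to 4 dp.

θ₁ = 1.0475, θ₂ = 0.0003, θ₃ = 1.3091

rotate P by −φ1: (-0.0360, 0.1160, -0.3023)
  e−x'=0.1560;  (l²−L²−(e−x')²−y'²−z²)/2L = -0.1839
  √(A²+B²)=0.3402;  θ1 = -1.0944+2.1419 ≈ 1.0475
rotate P by −φ2: (0.1185, -0.0268, -0.3023)
  e−x'=0.0015;  (l²−L²−(e−x')²−y'²−z²)/2L = 0.0015
  θ2 = atan2(B,A) + arccos(C/0.3023) = 0.0003
arm 3 (φ=240.0°): x'=-0.0825, y'=-0.0892
  A cos θ + B sin θ = C:  0.2025·cos θ + -0.3023·sin θ = -0.2396
  γ=atan2(-0.3023,0.2025)=-0.9807;  ψ=arccos(-0.6586)=2.2898;  θ3=γ+ψ≈1.3091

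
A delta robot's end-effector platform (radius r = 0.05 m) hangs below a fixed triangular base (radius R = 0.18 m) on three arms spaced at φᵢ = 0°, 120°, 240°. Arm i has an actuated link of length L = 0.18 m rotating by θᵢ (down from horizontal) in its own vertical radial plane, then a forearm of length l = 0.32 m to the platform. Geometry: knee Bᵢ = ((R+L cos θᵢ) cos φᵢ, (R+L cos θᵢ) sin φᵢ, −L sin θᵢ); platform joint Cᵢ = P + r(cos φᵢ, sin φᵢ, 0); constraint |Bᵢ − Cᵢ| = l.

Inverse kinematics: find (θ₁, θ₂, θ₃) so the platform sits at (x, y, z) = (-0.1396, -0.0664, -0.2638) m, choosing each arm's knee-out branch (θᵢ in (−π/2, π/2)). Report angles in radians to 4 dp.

θ₁ = 1.3964, θ₂ = 0.7854, θ₃ = 0.0870

arm 1 (φ=0.0°): x'=-0.1396, y'=-0.0664
  e−x'=0.2696;  (l²−L²−(e−x')²−y'²−z²)/2L = -0.2130
  √(A²+B²)=0.3772;  θ1 = -0.7745+2.1709 ≈ 1.3964
φ2=120.0° → target in arm frame (0.0123, 0.1541)
  A cos θ + B sin θ = C:  0.1177·cos θ + -0.2638·sin θ = -0.1033
  √(A²+B²)=0.2889;  θ2 = -1.1511+1.9365 ≈ 0.7854
rotate P by −φ3: (0.1273, -0.0877, -0.2638)
  A cos θ + B sin θ = C:  0.0027·cos θ + -0.2638·sin θ = -0.0202
  θ3 = atan2(B,A) + arccos(C/0.2638) = 0.0870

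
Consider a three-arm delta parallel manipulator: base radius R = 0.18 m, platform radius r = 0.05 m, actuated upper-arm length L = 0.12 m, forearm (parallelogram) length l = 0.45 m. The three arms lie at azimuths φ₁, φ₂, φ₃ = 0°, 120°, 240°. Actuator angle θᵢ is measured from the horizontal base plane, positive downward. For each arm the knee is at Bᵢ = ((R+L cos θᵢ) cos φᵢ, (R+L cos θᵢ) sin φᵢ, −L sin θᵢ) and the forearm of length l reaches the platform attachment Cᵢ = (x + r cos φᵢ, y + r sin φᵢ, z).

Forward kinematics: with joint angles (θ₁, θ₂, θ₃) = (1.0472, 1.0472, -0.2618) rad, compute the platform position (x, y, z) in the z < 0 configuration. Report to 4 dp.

φ1=0.0°: virtual centre (0.1900, 0.0000, -0.1039), radius l
φ2=120.0°: virtual centre (-0.0950, 0.1645, -0.1039), radius l
arm 3 at φ=240.0°: (R−r)+L cos θ3 = 0.2459;  O3 = (-0.1230, -0.2130, 0.0311)
|O₂|²−|O₁|² = 0.0000;  |O₃|²−|O₁|² = 0.0145
[-0.5700 0.3291 0.0000]·P = 0.0000;  [-0.6259 -0.4259 0.2700]·P = 0.0145
Cramer: x(z) = -0.0107+0.1980z;  y(z) = -0.0185+0.3429z
sphere 1 gives Az²+Bz+C=0 with A=1.1568, B=0.1157, C=-0.1511;  B²−4AC=0.7125;  roots -0.4149, 0.3148;  negative root z = -0.4149
x = -0.0928, y = -0.1607

(-0.0928, -0.1607, -0.4149)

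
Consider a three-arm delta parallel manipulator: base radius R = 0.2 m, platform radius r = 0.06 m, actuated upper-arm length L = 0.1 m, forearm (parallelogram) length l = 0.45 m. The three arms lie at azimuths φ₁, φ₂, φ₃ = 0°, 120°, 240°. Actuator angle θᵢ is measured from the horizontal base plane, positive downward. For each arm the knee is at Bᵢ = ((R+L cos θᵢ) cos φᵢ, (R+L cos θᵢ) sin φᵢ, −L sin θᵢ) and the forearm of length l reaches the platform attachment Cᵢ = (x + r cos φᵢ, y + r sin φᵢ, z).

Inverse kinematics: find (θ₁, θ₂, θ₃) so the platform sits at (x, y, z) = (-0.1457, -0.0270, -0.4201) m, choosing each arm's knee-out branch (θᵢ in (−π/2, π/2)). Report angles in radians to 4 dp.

arm 1 (φ=0.0°): x'=-0.1457, y'=-0.0270
  A=0.2857, B=-0.4201, C=(l²−L²−A²−y'²−z²)/(2L)=-0.3317
  γ=atan2(-0.4201,0.2857)=-0.9736;  ψ=arccos(-0.6529)=2.2822;  θ1=γ+ψ≈1.3086
arm 2 (φ=120.0°): x'=0.0495, y'=0.1397
  A=0.0905, B=-0.4201, C=(l²−L²−A²−y'²−z²)/(2L)=-0.0585
  γ=atan2(-0.4201,0.0905)=-1.3585;  ψ=arccos(-0.1360)=1.7072;  θ2=γ+ψ≈0.3487
rotate P by −φ3: (0.0962, -0.1127, -0.4201)
  A=0.0438, B=-0.4201, C=(l²−L²−A²−y'²−z²)/(2L)=0.0070
  √(A²+B²)=0.4224;  θ3 = -1.4670+1.5542 ≈ 0.0872

θ₁ = 1.3086, θ₂ = 0.3487, θ₃ = 0.0872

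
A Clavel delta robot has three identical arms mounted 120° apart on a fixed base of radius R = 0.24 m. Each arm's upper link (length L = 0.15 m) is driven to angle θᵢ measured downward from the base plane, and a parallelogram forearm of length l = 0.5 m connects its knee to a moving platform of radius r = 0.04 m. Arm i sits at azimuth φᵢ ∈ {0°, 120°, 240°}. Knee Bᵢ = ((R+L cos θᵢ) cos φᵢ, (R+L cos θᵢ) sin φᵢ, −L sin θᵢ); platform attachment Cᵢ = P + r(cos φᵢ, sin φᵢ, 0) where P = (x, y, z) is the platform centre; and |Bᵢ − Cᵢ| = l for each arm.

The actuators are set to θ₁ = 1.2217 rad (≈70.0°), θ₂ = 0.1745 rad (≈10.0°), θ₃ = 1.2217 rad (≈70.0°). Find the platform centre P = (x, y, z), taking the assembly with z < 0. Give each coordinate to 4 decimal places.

φ1=0.0°: virtual centre (0.2513, 0.0000, -0.1410), radius l
O2 = (0.3477·cos120.0°, 0.3477·sin120.0°, -0.0260) = (-0.1739, 0.3011, -0.0260)
φ3=240.0°: virtual centre (-0.1257, -0.2176, -0.1410), radius l
eliminate P² terms by subtracting sphere 1 from 2 and 3
linear system: -0.8503x+0.6023y = 0.0386−0.2298z; -0.7539x+-0.4353y = 0.0000−0.0000z
det = 0.8242;  x = -0.0204+0.1214z,  y = 0.0353+-0.2102z
quadratic in z: (1.0589)z²+(0.2011)z+(-0.1551)=0, √Δ=0.8351 → z ∈ {-0.4893, 0.2993}; z = -0.4893 (taking z<0)
x = -0.0798, y = 0.1381

(-0.0798, 0.1381, -0.4893)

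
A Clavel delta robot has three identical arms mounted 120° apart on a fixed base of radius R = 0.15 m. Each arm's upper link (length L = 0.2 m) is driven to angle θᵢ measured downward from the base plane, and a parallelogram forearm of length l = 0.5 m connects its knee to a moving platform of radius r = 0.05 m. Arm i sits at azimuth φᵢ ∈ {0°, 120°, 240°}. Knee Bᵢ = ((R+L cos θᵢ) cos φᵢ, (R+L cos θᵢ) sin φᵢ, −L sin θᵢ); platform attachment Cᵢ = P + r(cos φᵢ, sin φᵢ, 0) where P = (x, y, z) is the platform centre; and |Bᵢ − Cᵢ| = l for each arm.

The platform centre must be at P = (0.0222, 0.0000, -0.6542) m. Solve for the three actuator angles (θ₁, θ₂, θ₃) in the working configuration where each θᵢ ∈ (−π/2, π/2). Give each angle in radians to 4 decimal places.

θ₁ = 1.1346, θ₂ = 1.2217, θ₃ = 1.2217

rotate P by −φ1: (0.0222, 0.0000, -0.6542)
  A cos θ + B sin θ = C:  0.0778·cos θ + -0.6542·sin θ = -0.5601
  θ1 = atan2(B,A) + arccos(C/0.6588) = 1.1346
rotate P by −φ2: (-0.0111, -0.0192, -0.6542)
  A cos θ + B sin θ = C:  0.1111·cos θ + -0.6542·sin θ = -0.5767
  θ2 = atan2(B,A) + arccos(C/0.6636) = 1.2217
rotate P by −φ3: (-0.0111, 0.0192, -0.6542)
  A=0.1111, B=-0.6542, C=(l²−L²−A²−y'²−z²)/(2L)=-0.5767
  √(A²+B²)=0.6636;  θ3 = -1.4026+2.6242 ≈ 1.2217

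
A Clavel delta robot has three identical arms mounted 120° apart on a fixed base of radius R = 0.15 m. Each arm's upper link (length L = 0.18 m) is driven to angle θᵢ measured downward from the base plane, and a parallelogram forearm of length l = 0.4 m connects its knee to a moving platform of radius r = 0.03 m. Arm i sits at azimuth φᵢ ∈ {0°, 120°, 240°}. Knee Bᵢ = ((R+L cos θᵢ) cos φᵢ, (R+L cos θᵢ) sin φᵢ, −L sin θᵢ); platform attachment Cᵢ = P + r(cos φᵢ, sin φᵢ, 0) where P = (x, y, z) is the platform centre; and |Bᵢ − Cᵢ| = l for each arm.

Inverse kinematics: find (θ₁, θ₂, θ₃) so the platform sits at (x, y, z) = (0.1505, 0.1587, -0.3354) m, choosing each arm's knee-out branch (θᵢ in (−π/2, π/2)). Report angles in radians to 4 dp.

φ1=0.0° → target in arm frame (0.1505, 0.1587)
  A cos θ + B sin θ = C:  -0.0305·cos θ + -0.3354·sin θ = -0.0306
  γ=atan2(-0.3354,-0.0305)=-1.6615;  ψ=arccos(-0.0908)=1.6617;  θ1=γ+ψ≈0.0002
arm 2 (φ=120.0°): x'=0.0622, y'=-0.2097
  A=0.0578, B=-0.3354, C=(l²−L²−A²−y'²−z²)/(2L)=-0.0895
  γ=atan2(-0.3354,0.0578)=-1.4001;  ψ=arccos(-0.2628)=1.8368;  θ2=γ+ψ≈0.4367
rotate P by −φ3: (-0.2127, 0.0510, -0.3354)
  A=0.3327, B=-0.3354, C=(l²−L²−A²−y'²−z²)/(2L)=-0.2727
  θ3 = atan2(B,A) + arccos(C/0.4724) = 1.3967

θ₁ = 0.0002, θ₂ = 0.4367, θ₃ = 1.3967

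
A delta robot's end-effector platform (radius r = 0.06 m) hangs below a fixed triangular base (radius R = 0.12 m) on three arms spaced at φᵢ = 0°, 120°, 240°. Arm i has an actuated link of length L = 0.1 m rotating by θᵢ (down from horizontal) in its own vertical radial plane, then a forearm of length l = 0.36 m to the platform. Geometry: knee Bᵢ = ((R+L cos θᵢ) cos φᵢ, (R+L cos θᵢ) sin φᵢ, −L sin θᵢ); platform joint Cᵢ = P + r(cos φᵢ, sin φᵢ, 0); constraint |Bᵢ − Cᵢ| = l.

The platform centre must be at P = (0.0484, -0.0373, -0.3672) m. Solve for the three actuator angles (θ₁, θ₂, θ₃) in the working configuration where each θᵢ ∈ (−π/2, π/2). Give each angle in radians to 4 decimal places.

rotate P by −φ1: (0.0484, -0.0373, -0.3672)
  A=0.0116, B=-0.3672, C=(l²−L²−A²−y'²−z²)/(2L)=-0.0838
  θ1 = atan2(B,A) + arccos(C/0.3674) = 0.2617
arm 2 (φ=120.0°): x'=-0.0565, y'=-0.0233
  A=0.1165, B=-0.3672, C=(l²−L²−A²−y'²−z²)/(2L)=-0.1468
  θ2 = atan2(B,A) + arccos(C/0.3852) = 0.6980
arm 3 (φ=240.0°): x'=0.0081, y'=0.0606
  A cos θ + B sin θ = C:  0.0519·cos θ + -0.3672·sin θ = -0.1080
  √(A²+B²)=0.3708;  θ3 = -1.4304+1.8663 ≈ 0.4359

θ₁ = 0.2617, θ₂ = 0.6980, θ₃ = 0.4359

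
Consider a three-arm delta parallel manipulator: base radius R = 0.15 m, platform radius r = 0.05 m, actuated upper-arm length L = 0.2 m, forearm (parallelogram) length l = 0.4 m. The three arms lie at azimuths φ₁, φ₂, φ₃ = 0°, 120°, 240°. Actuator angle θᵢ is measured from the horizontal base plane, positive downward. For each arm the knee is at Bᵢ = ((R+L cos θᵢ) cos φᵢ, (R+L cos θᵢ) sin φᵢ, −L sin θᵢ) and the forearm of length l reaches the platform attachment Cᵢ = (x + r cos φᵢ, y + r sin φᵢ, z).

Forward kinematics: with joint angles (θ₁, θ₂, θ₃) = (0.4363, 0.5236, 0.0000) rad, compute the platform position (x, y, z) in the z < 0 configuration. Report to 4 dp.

arm 1 at φ=0.0°: e+L cos θ1 = 0.2813;  S1 = (0.2813, 0.0000, -0.0845)
arm 2 at φ=120.0°: e+L cos θ2 = 0.2732;  S2 = (-0.1366, 0.2366, -0.1000)
arm 3 at φ=240.0°: e+L cos θ3 = 0.3000;  S3 = (-0.1500, -0.2598, 0.0000)
subtract pairs → two planes through P
plane₁₂: -0.8357x+0.4732y+-0.0310z = -0.0016
det = 0.8424;  x = -0.0011+0.0759z,  y = -0.0054+0.1994z
sphere 1 gives Az²+Bz+C=0 with A=1.0455, B=0.1241, C=-0.0731;  B²−4AC=0.3211;  roots -0.3303, 0.2117;  negative root z = -0.3303
x = -0.0262, y = -0.0712

(-0.0262, -0.0712, -0.3303)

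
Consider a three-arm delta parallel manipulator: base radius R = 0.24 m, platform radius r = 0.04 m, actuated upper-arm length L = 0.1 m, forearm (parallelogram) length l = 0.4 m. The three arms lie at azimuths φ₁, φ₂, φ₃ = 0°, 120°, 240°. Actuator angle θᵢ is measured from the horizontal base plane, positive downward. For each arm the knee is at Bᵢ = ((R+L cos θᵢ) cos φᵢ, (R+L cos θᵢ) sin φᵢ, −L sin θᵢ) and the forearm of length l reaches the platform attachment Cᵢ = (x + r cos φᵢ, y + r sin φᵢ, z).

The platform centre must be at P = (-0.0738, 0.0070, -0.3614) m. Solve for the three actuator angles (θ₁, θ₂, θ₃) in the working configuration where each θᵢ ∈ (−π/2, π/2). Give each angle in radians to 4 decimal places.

rotate P by −φ1: (-0.0738, 0.0070, -0.3614)
  e−x'=0.2738;  (l²−L²−(e−x')²−y'²−z²)/2L = -0.2781
  γ=atan2(-0.3614,0.2738)=-0.9224;  ψ=arccos(-0.6134)=2.2312;  θ1=γ+ψ≈1.3087
rotate P by −φ2: (0.0430, 0.0604, -0.3614)
  A=0.1570, B=-0.3614, C=(l²−L²−A²−y'²−z²)/(2L)=-0.0446
  √(A²+B²)=0.3940;  θ2 = -1.1609+1.6842 ≈ 0.5233
arm 3 (φ=240.0°): x'=0.0308, y'=-0.0674
  e−x'=0.1692;  (l²−L²−(e−x')²−y'²−z²)/2L = -0.0689
  θ3 = atan2(B,A) + arccos(C/0.3990) = 0.6112

θ₁ = 1.3087, θ₂ = 0.5233, θ₃ = 0.6112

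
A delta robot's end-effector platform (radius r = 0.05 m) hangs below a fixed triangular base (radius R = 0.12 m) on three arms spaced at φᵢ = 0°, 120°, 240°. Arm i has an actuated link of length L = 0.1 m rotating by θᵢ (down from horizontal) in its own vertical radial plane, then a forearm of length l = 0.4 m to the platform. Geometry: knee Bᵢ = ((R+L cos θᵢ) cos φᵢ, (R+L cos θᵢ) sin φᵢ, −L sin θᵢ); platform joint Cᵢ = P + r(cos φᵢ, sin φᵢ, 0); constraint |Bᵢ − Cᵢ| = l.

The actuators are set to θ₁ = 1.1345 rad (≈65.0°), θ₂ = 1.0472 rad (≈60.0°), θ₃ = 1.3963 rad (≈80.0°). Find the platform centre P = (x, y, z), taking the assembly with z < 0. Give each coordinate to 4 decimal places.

(0.0131, 0.0454, -0.4755)

O1 = (0.1123·cos0.0°, 0.1123·sin0.0°, -0.0906) = (0.1123, 0.0000, -0.0906)
arm 2 at φ=120.0°: e+L cos θ2 = 0.1200;  O2 = (-0.0600, 0.1039, -0.0866)
arm 3 at φ=240.0°: e+L cos θ3 = 0.0874;  O3 = (-0.0437, -0.0757, -0.0985)
subtract pairs → two planes through P
linear system: -0.3445x+0.2078y = 0.0011−0.0081z; -0.3119x+-0.1513y = -0.0035−-0.0157z
det = 0.1170;  x = 0.0048+-0.0175z,  y = 0.0132+-0.0677z
quadratic in z: (1.0049)z²+(0.1832)z+(-0.1401)=0, √Δ=0.7724 → z ∈ {-0.4755, 0.2931}; z = -0.4755 (taking z<0)
x = 0.0131, y = 0.0454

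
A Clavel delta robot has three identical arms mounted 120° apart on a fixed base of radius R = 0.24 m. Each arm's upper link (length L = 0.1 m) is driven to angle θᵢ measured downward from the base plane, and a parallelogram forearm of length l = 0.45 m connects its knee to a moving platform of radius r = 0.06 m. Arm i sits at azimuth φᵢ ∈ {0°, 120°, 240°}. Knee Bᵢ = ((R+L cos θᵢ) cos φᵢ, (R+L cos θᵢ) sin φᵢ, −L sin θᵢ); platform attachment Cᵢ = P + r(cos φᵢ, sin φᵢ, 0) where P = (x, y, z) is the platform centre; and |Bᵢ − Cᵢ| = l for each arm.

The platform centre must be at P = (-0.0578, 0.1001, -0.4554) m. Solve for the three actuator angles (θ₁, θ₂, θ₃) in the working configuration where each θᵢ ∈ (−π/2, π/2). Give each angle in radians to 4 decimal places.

arm 1 (φ=0.0°): x'=-0.0578, y'=0.1001
  A cos θ + B sin θ = C:  0.2378·cos θ + -0.4554·sin θ = -0.4073
  √(A²+B²)=0.5137;  θ1 = -1.0896+2.4862 ≈ 1.3966
arm 2 (φ=120.0°): x'=0.1156, y'=0.0000
  A cos θ + B sin θ = C:  0.0644·cos θ + -0.4554·sin θ = -0.0952
  γ=atan2(-0.4554,0.0644)=-1.4303;  ψ=arccos(-0.2070)=1.7793;  θ2=γ+ψ≈0.3490
φ3=240.0° → target in arm frame (-0.0578, -0.1001)
  A cos θ + B sin θ = C:  0.2378·cos θ + -0.4554·sin θ = -0.4073
  √(A²+B²)=0.5137;  θ3 = -1.0896+2.4861 ≈ 1.3965

θ₁ = 1.3966, θ₂ = 0.3490, θ₃ = 1.3965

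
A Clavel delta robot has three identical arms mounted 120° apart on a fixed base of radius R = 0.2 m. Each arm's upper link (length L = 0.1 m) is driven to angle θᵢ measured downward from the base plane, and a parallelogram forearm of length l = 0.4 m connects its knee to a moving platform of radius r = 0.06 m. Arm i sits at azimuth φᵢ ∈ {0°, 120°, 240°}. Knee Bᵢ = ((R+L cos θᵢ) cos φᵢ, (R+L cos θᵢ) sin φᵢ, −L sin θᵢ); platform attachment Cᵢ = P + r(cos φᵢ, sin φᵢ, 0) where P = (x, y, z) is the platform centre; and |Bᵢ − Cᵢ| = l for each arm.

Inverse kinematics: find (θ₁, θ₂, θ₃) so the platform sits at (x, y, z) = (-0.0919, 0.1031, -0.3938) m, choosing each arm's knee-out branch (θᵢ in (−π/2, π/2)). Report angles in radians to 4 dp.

φ1=0.0° → target in arm frame (-0.0919, 0.1031)
  A cos θ + B sin θ = C:  0.2319·cos θ + -0.3938·sin θ = -0.3474
  √(A²+B²)=0.4570;  θ1 = -1.0386+2.4345 ≈ 1.3959
φ2=120.0° → target in arm frame (0.1352, 0.0280)
  e−x'=0.0048;  (l²−L²−(e−x')²−y'²−z²)/2L = -0.0294
  θ2 = atan2(B,A) + arccos(C/0.3938) = 0.0869
φ3=240.0° → target in arm frame (-0.0433, -0.1311)
  e−x'=0.1833;  (l²−L²−(e−x')²−y'²−z²)/2L = -0.2794
  γ=atan2(-0.3938,0.1833)=-1.1351;  ψ=arccos(-0.6433)=2.2696;  θ3=γ+ψ≈1.1345

θ₁ = 1.3959, θ₂ = 0.0869, θ₃ = 1.1345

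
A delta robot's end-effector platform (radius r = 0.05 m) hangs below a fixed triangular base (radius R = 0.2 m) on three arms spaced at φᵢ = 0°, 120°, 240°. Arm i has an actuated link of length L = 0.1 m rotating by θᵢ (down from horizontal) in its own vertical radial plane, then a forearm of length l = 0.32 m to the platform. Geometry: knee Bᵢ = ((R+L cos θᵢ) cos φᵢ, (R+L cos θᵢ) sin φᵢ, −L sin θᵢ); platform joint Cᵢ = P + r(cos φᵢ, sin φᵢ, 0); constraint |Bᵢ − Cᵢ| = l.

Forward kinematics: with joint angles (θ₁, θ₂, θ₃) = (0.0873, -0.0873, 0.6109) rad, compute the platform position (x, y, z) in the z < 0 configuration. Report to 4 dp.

(0.0138, 0.0417, -0.2209)

φ1=0.0°: virtual centre (0.2496, 0.0000, -0.0087), radius l
O2 = (0.2496·cos120.0°, 0.2496·sin120.0°, 0.0087) = (-0.1248, 0.2162, 0.0087)
φ3=240.0°: virtual centre (-0.1160, -0.2008, -0.0574), radius l
subtract pairs → two planes through P
plane₁₂: -0.7489x+0.4324y+0.0349z = 0.0000
Cramer: x(z) = 0.0037-0.0455z;  y(z) = 0.0064-0.1594z
into |P−O₁|² = l²: 1.0275z² + 0.0377z + -0.0418 = 0;  Δ = 0.1733;  z = -0.2209 or 0.1842 → z<0 root = -0.2209
x = 0.0138, y = 0.0417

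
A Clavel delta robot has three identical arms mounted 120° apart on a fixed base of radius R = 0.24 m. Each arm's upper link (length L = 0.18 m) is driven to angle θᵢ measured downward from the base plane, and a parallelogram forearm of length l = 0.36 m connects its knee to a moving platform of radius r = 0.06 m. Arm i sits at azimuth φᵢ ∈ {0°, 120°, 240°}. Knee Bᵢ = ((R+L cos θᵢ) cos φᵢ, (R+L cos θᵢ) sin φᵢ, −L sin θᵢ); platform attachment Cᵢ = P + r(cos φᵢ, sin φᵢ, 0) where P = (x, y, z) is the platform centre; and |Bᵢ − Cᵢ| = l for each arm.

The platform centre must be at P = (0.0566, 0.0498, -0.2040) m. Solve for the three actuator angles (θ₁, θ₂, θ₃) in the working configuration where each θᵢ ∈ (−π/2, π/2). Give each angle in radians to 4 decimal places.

φ1=0.0° → target in arm frame (0.0566, 0.0498)
  e−x'=0.1234;  (l²−L²−(e−x')²−y'²−z²)/2L = 0.1052
  θ1 = atan2(B,A) + arccos(C/0.2384) = 0.0870
arm 2 (φ=120.0°): x'=0.0148, y'=-0.0739
  e−x'=0.1652;  (l²−L²−(e−x')²−y'²−z²)/2L = 0.0634
  γ=atan2(-0.2040,0.1652)=-0.8902;  ψ=arccos(0.2417)=1.3267;  θ2=γ+ψ≈0.4365
rotate P by −φ3: (-0.0714, 0.0241, -0.2040)
  e−x'=0.2514;  (l²−L²−(e−x')²−y'²−z²)/2L = -0.0228
  √(A²+B²)=0.3238;  θ3 = -0.6816+1.6413 ≈ 0.9597

θ₁ = 0.0870, θ₂ = 0.4365, θ₃ = 0.9597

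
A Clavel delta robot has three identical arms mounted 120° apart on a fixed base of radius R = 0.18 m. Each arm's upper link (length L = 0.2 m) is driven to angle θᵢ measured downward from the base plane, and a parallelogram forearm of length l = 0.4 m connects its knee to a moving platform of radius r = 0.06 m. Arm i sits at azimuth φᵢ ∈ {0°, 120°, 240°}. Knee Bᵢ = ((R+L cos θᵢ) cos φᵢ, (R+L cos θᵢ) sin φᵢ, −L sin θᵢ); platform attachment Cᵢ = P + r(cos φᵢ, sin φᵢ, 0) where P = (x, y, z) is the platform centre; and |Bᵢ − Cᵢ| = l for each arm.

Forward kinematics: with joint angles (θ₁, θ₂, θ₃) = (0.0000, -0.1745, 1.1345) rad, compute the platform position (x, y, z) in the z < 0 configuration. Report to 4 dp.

(0.0780, 0.1688, -0.2701)

arm 1 at φ=0.0°: e+L cos θ1 = 0.3200;  centre 1 = (0.3200, 0.0000, 0.0000)
φ2=120.0°: virtual centre (-0.1585, 0.2745, 0.0347), radius l
φ3=240.0°: virtual centre (-0.1023, -0.1771, -0.1813), radius l
eliminate P² terms by subtracting sphere 1 from 2 and 3
[-0.9570 0.5490 0.0694]·P = -0.0007;  [-0.8445 -0.3542 -0.3625]·P = -0.0277
Cramer: x(z) = 0.0193-0.2173z;  y(z) = 0.0323-0.5053z
quadratic in z: (1.3026)z²+(0.0981)z+(-0.0685)=0, √Δ=0.6055 → z ∈ {-0.2701, 0.1948}; z = -0.2701 (taking z<0)
x = 0.0780, y = 0.1688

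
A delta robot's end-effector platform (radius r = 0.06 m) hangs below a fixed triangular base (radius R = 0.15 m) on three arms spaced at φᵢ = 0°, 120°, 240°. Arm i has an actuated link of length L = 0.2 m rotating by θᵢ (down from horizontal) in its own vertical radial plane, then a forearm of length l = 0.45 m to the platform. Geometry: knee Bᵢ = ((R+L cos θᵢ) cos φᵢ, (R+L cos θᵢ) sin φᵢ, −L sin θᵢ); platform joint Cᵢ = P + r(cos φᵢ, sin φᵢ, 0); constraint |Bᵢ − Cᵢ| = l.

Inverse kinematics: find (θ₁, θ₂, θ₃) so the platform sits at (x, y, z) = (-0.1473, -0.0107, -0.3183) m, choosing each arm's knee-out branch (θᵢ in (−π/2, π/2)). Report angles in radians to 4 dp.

φ1=0.0° → target in arm frame (-0.1473, -0.0107)
  e−x'=0.2373;  (l²−L²−(e−x')²−y'²−z²)/2L = 0.0119
  γ=atan2(-0.3183,0.2373)=-0.9302;  ψ=arccos(0.0300)=1.5408;  θ1=γ+ψ≈0.6107
φ2=120.0° → target in arm frame (0.0644, 0.1329)
  A cos θ + B sin θ = C:  0.0256·cos θ + -0.3183·sin θ = 0.1072
  γ=atan2(-0.3183,0.0256)=-1.4905;  ψ=arccos(0.3356)=1.2286;  θ2=γ+ψ≈-0.2619
rotate P by −φ3: (0.0829, -0.1222, -0.3183)
  A=0.0071, B=-0.3183, C=(l²−L²−A²−y'²−z²)/(2L)=0.1155
  √(A²+B²)=0.3184;  θ3 = -1.5485+1.1996 ≈ -0.3490

θ₁ = 0.6107, θ₂ = -0.2619, θ₃ = -0.3490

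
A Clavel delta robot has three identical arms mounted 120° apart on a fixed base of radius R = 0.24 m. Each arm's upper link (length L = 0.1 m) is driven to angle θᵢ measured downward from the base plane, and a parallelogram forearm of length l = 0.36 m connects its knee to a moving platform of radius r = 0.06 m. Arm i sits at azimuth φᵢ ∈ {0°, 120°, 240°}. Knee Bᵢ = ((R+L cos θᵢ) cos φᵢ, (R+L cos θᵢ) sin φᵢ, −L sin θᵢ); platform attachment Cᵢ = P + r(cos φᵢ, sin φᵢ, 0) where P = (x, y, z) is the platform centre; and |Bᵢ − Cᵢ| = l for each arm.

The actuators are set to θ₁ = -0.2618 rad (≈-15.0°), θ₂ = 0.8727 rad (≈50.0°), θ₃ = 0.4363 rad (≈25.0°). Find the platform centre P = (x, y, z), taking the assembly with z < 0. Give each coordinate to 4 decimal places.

arm 1 at φ=0.0°: e+L cos θ1 = 0.2766;  centre 1 = (0.2766, 0.0000, 0.0259)
arm 2 at φ=120.0°: e+L cos θ2 = 0.2443;  centre 2 = (-0.1221, 0.2115, -0.0766)
φ3=240.0°: virtual centre (-0.1353, -0.2344, -0.0423), radius l
|centre ₂|²−|centre ₁|² = -0.0116;  |centre ₃|²−|centre ₁|² = -0.0021
[-0.7975 0.4231 -0.2050]·P = -0.0116;  [-0.8238 -0.4687 -0.1363]·P = -0.0021
det = 0.7224;  x = 0.0088+-0.2128z,  y = -0.0109+0.0833z
sphere 1 gives Az²+Bz+C=0 with A=1.0522, B=0.0604, C=-0.0571;  B²−4AC=0.2440;  roots -0.2634, 0.2060;  negative root z = -0.2634
x = 0.0649, y = -0.0328

(0.0649, -0.0328, -0.2634)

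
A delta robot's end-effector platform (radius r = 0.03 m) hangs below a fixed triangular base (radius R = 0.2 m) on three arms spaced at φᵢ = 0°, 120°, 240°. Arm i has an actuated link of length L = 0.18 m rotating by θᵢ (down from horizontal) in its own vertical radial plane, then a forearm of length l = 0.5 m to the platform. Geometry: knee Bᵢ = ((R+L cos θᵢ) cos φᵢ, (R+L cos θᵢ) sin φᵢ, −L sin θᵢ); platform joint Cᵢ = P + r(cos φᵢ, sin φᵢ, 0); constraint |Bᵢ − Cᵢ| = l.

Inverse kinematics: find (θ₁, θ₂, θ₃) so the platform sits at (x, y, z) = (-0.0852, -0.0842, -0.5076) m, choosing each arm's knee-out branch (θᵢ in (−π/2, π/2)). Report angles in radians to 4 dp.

θ₁ = 1.0469, θ₂ = 0.8726, θ₃ = 0.3488

rotate P by −φ1: (-0.0852, -0.0842, -0.5076)
  e−x'=0.2552;  (l²−L²−(e−x')²−y'²−z²)/2L = -0.3119
  γ=atan2(-0.5076,0.2552)=-1.1049;  ψ=arccos(-0.5489)=2.1519;  θ1=γ+ψ≈1.0469
φ2=120.0° → target in arm frame (-0.0303, 0.1159)
  A=0.2003, B=-0.5076, C=(l²−L²−A²−y'²−z²)/(2L)=-0.2600
  √(A²+B²)=0.5457;  θ2 = -1.1949+2.0675 ≈ 0.8726
rotate P by −φ3: (0.1155, -0.0317, -0.5076)
  e−x'=0.0545;  (l²−L²−(e−x')²−y'²−z²)/2L = -0.1223
  θ3 = atan2(B,A) + arccos(C/0.5105) = 0.3488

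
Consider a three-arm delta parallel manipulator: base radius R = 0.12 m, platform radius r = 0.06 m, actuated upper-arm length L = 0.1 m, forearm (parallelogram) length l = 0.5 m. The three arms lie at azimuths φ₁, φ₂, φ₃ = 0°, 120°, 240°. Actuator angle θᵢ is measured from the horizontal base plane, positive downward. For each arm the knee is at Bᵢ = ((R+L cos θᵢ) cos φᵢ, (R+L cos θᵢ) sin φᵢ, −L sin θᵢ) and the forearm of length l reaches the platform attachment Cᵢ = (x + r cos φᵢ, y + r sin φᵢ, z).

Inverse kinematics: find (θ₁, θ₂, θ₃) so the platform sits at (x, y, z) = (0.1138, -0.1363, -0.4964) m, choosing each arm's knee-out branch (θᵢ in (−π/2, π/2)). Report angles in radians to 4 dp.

θ₁ = 0.1750, θ₂ = 1.0477, θ₃ = 0.3494

rotate P by −φ1: (0.1138, -0.1363, -0.4964)
  A=-0.0538, B=-0.4964, C=(l²−L²−A²−y'²−z²)/(2L)=-0.1394
  θ1 = atan2(B,A) + arccos(C/0.4993) = 0.1750
arm 2 (φ=120.0°): x'=-0.1749, y'=-0.0304
  A=0.2349, B=-0.4964, C=(l²−L²−A²−y'²−z²)/(2L)=-0.3127
  θ2 = atan2(B,A) + arccos(C/0.5492) = 1.0477
rotate P by −φ3: (0.0611, 0.1667, -0.4964)
  e−x'=-0.0011;  (l²−L²−(e−x')²−y'²−z²)/2L = -0.1710
  θ3 = atan2(B,A) + arccos(C/0.4964) = 0.3494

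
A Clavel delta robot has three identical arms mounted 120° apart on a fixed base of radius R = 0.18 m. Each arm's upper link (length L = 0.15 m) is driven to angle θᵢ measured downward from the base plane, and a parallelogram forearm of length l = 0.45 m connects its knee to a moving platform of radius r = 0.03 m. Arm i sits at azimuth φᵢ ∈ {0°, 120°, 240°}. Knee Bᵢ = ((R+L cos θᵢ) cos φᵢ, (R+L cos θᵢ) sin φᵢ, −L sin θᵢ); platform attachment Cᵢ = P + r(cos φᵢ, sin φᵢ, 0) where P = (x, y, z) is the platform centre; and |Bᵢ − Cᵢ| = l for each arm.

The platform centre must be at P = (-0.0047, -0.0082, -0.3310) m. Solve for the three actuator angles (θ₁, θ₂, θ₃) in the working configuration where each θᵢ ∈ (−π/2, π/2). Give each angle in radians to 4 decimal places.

arm 1 (φ=0.0°): x'=-0.0047, y'=-0.0082
  e−x'=0.1547;  (l²−L²−(e−x')²−y'²−z²)/2L = 0.1548
  γ=atan2(-0.3310,0.1547)=-1.1336;  ψ=arccos(0.4237)=1.1333;  θ1=γ+ψ≈-0.0003
rotate P by −φ2: (-0.0048, 0.0082, -0.3310)
  e−x'=0.1548;  (l²−L²−(e−x')²−y'²−z²)/2L = 0.1547
  θ2 = atan2(B,A) + arccos(C/0.3654) = 0.0000
rotate P by −φ3: (0.0095, 0.0000, -0.3310)
  A cos θ + B sin θ = C:  0.1405·cos θ + -0.3310·sin θ = 0.1690
  θ3 = atan2(B,A) + arccos(C/0.3596) = -0.0875

θ₁ = -0.0003, θ₂ = 0.0000, θ₃ = -0.0875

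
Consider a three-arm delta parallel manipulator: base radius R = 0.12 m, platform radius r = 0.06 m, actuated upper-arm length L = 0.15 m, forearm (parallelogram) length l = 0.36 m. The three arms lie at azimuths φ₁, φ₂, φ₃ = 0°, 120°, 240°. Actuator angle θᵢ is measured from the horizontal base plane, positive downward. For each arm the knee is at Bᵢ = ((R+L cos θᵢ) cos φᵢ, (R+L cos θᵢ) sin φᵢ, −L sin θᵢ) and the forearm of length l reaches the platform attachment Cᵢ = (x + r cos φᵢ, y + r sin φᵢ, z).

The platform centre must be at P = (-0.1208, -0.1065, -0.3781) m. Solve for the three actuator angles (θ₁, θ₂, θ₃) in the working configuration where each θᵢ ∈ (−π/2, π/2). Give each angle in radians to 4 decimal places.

φ1=0.0° → target in arm frame (-0.1208, -0.1065)
  e−x'=0.1808;  (l²−L²−(e−x')²−y'²−z²)/2L = -0.2663
  θ1 = atan2(B,A) + arccos(C/0.4191) = 1.1346
arm 2 (φ=120.0°): x'=-0.0318, y'=0.1579
  e−x'=0.0918;  (l²−L²−(e−x')²−y'²−z²)/2L = -0.2307
  γ=atan2(-0.3781,0.0918)=-1.3325;  ψ=arccos(-0.5930)=2.2055;  θ2=γ+ψ≈0.8730
φ3=240.0° → target in arm frame (0.1526, -0.0514)
  A=-0.0926, B=-0.3781, C=(l²−L²−A²−y'²−z²)/(2L)=-0.1569
  √(A²+B²)=0.3893;  θ3 = -1.8111+1.9857 ≈ 0.1747

θ₁ = 1.1346, θ₂ = 0.8730, θ₃ = 0.1747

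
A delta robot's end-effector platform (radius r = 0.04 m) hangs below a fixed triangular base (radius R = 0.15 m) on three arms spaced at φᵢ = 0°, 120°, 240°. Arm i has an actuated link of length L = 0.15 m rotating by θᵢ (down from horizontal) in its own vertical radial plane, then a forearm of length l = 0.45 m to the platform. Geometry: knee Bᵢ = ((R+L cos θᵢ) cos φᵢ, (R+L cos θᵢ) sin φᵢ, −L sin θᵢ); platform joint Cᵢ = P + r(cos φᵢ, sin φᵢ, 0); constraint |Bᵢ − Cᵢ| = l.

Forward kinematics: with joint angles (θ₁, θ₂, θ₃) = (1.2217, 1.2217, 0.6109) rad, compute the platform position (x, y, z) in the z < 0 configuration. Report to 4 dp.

(-0.0582, -0.1007, -0.5207)

O1 = (0.1613·cos0.0°, 0.1613·sin0.0°, -0.1410) = (0.1613, 0.0000, -0.1410)
arm 2 at φ=120.0°: ρ2 = 0.1613;  O2 = (-0.0807, 0.1397, -0.1410)
O3 = (0.2329·cos240.0°, 0.2329·sin240.0°, -0.0860) = (-0.1164, -0.2017, -0.0860)
eliminate P² terms by subtracting sphere 1 from 2 and 3
linear system: -0.4839x+0.2794y = 0.0000−0.0000z; -0.5555x+-0.4033y = 0.0157−0.1098z
det = 0.3504;  x = -0.0126+0.0876z,  y = -0.0217+0.1517z
sphere 1 gives Az²+Bz+C=0 with A=1.0307, B=0.2449, C=-0.1519;  B²−4AC=0.6863;  roots -0.5207, 0.2831;  negative root z = -0.5207
x = -0.0582, y = -0.1007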